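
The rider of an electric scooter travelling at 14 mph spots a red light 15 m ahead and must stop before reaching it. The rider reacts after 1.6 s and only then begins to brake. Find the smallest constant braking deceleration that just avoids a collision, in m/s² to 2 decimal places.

14 mph × 0.44704 = 6.2586 m/s.
Distance covered during reaction = 6.2586 × 1.6 = 10.014 m.
Distance available for braking: 15 − 10.014 = 4.986 m.
v² = 2a·d ⇒ a = v²/(2d) = 6.2586² / (2 × 4.986) = 39.170 / 9.972 = 3.9280 m/s².

Required deceleration ≈ 3.93 m/s²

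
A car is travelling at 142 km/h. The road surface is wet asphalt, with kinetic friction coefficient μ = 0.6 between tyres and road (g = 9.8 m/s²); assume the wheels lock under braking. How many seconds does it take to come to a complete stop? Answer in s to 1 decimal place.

Braking time ≈ 6.7 s

142 km/h ÷ 3.6 = 39.4444 m/s.
a = μg = 0.6 × 9.8 = 5.880 m/s².
Braking time = v/a = 39.4444 / 5.880 = 6.708 s.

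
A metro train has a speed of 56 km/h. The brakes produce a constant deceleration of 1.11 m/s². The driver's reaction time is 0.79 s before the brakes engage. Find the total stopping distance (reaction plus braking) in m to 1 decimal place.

Total stopping distance ≈ 121.3 m

56 km/h ÷ 3.6 = 15.5556 m/s.
Reaction distance = v·t_r = 15.5556 × 0.79 = 12.289 m.
Braking distance = v²/(2a) = 15.5556² / (2 × 1.110) = 241.977 / 2.220 = 108.999 m.
Total = 12.289 + 108.999 = 121.288 m.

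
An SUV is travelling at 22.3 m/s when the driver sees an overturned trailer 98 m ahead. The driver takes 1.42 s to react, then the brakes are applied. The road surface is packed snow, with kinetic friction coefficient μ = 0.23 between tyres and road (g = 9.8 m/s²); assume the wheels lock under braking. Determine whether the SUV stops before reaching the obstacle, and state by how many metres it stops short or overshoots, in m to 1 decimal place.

No — it overshoots by 44.0 m

a = μg = 0.23 × 9.8 = 2.254 m/s².
Reaction distance = 22.3000 × 1.42 = 31.666 m.
Braking distance = v²/(2a) = 497.290 / 4.508 = 110.313 m.
Total stopping distance = 31.666 + 110.313 = 141.979 m, vs 98 m available — it cannot stop in time and overshoots by 141.979 − 98 = 43.979 m.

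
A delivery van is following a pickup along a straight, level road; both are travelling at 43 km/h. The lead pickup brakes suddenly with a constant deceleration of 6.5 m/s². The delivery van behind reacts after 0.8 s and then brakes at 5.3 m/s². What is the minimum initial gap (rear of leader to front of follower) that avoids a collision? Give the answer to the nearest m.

Minimum gap ≈ 12 m

43 km/h ÷ 3.6 = 11.9444 m/s.
Leader travels v²/(2a_L) = 142.669 / 13.000 = 10.975 m before stopping.
Follower covers v·t_r = 11.9444 × 0.8 = 9.556 m while reacting, then v²/(2a_F) = 142.669 / 10.600 = 13.459 m while braking, for a total of 9.556 + 13.459 = 23.015 m.
Since a_F ≤ a_L and the follower starts braking later, the follower is never slower than the leader, so the closest approach is when both have stopped.
Minimum gap = 23.015 − 10.975 = 12.040 m.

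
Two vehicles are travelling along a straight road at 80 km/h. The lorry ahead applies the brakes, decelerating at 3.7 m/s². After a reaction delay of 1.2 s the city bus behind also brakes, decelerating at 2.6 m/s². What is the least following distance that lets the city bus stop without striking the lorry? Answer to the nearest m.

Minimum gap ≈ 55 m

80 km/h ÷ 3.6 = 22.2222 m/s.
Leader travels v²/(2a_L) = 493.826 / 7.400 = 66.733 m before stopping.
Follower covers v·t_r = 22.2222 × 1.2 = 26.667 m while reacting, then v²/(2a_F) = 493.826 / 5.200 = 94.967 m while braking, for a total of 26.667 + 94.967 = 121.634 m.
Since a_F ≤ a_L and the follower starts braking later, the follower is never slower than the leader, so the closest approach is when both have stopped.
Minimum gap = 121.634 − 66.733 = 54.901 m.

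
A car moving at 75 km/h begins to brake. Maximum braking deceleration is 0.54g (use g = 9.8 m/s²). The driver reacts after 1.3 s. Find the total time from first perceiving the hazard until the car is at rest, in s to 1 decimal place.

75 km/h ÷ 3.6 = 20.8333 m/s.
a = 0.54 × 9.8 = 5.292 m/s².
Braking time = v/a = 20.8333 / 5.292 = 3.937 s.
Total = 1.3 + 3.937 = 5.237 s.

Total time ≈ 5.2 s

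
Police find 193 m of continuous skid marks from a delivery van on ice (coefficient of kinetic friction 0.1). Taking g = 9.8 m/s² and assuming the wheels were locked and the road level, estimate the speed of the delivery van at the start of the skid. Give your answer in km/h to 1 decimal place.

Initial speed ≈ 70.0 km/h

Deceleration a = μg = 0.1 × 9.8 = 0.980 m/s².
v = √(2a·d) = √(2 × 0.980 × 193) = √378.280 = 19.4494 m/s.
= 19.4494 × 3.6 = 70.018 km/h.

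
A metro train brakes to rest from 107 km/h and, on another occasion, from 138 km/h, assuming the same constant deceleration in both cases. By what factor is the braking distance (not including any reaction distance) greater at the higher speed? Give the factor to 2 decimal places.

Braking distance d = v²/(2a), so with a fixed, d ∝ v².
Factor = (138/107)² = 1.2897² = 1.6633.

Factor ≈ 1.66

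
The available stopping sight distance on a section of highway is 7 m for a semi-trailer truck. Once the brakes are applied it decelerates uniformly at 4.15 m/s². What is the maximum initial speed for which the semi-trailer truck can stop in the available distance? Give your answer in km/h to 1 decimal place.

Maximum speed ≈ 27.4 km/h

v²/(2a) = d ⇒ v = √(2 × 4.150 × 7) = √58.10 = 7.6223 m/s.
7.6223 m/s × 3.6 = 27.440 km/h.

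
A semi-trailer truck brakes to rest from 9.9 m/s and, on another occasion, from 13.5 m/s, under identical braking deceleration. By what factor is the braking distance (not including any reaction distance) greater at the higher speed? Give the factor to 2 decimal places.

Braking distance d = v²/(2a), so with a fixed, d ∝ v².
Factor = (13.5/9.9)² = 1.3636² = 1.8594.

Factor ≈ 1.86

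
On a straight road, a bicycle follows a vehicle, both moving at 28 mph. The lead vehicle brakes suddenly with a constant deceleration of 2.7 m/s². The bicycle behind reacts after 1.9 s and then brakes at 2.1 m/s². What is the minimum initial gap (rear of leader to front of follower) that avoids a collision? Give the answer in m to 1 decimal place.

28 mph × 0.44704 = 12.5171 m/s.
Leader travels v²/(2a_L) = 156.678 / 5.400 = 29.014 m before stopping.
Follower covers v·t_r = 12.5171 × 1.9 = 23.782 m while reacting, then v²/(2a_F) = 156.678 / 4.200 = 37.304 m while braking, for a total of 23.782 + 37.304 = 61.086 m.
Since a_F ≤ a_L and the follower starts braking later, the follower is never slower than the leader, so the closest approach is when both have stopped.
Minimum gap = 61.086 − 29.014 = 32.072 m.

Minimum gap ≈ 32.1 m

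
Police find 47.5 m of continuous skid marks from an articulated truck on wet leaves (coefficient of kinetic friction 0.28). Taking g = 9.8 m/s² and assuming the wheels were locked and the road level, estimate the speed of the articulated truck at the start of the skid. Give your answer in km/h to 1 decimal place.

Deceleration a = μg = 0.28 × 9.8 = 2.744 m/s².
v = √(2a·d) = √(2 × 2.744 × 47.5) = √260.680 = 16.1456 m/s.
= 16.1456 × 3.6 = 58.124 km/h.

Initial speed ≈ 58.1 km/h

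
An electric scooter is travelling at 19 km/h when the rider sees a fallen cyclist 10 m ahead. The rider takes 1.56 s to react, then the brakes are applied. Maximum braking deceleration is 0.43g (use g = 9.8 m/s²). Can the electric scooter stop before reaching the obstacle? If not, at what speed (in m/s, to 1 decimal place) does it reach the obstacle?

19 km/h ÷ 3.6 = 5.2778 m/s.
a = 0.43 × 9.8 = 4.214 m/s².
Reaction distance = 5.2778 × 1.56 = 8.233 m.
Braking distance needed to stop: v²/(2a) = 27.855 / 8.428 = 3.305 m, so total needed = 8.233 + 3.305 = 11.538 m > 10 m — it cannot stop.
Distance remaining when braking begins: 10 − 8.233 = 1.767 m.
v² = v₀² − 2a·d = 27.855 − 2 × 4.214 × 1.767 = 12.963 m²/s².
v = √12.963 = 3.600 m/s.

No — it strikes the obstacle at 3.6 m/s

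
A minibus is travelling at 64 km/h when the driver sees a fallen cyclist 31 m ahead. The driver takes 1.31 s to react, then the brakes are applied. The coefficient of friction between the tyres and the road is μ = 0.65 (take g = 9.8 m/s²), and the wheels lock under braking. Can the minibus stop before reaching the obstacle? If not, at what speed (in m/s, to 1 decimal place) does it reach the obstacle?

64 km/h ÷ 3.6 = 17.7778 m/s.
a = μg = 0.65 × 9.8 = 6.370 m/s².
Reaction distance = 17.7778 × 1.31 = 23.289 m.
Braking distance needed to stop: v²/(2a) = 316.050 / 12.740 = 24.808 m, so total needed = 23.289 + 24.808 = 48.097 m > 31 m — it cannot stop.
Distance remaining when braking begins: 31 − 23.289 = 7.711 m.
v² = v₀² − 2a·d = 316.050 − 2 × 6.370 × 7.711 = 217.812 m²/s².
v = √217.812 = 14.758 m/s.

No — it strikes the obstacle at 14.8 m/s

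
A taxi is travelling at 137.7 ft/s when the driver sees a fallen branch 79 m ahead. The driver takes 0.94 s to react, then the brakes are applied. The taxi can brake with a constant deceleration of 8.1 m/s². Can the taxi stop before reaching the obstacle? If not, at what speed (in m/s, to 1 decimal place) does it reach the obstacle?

137.7 ft/s × 0.3048 = 41.9710 m/s.
Reaction distance = 41.9710 × 0.94 = 39.453 m.
Braking distance needed to stop: v²/(2a) = 1761.565 / 16.200 = 108.739 m, so total needed = 39.453 + 108.739 = 148.192 m > 79 m — it cannot stop.
Distance remaining when braking begins: 79 − 39.453 = 39.547 m.
v² = v₀² − 2a·d = 1761.565 − 2 × 8.100 × 39.547 = 1120.904 m²/s².
v = √1120.904 = 33.480 m/s.

No — it strikes the obstacle at 33.5 m/s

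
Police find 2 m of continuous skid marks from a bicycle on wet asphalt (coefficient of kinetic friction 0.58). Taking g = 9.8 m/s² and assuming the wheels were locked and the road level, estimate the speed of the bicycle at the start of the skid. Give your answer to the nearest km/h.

Initial speed ≈ 17 km/h

Deceleration a = μg = 0.58 × 9.8 = 5.684 m/s².
v = √(2a·d) = √(2 × 5.684 × 2) = √22.736 = 4.7682 m/s.
= 4.7682 × 3.6 = 17.166 km/h.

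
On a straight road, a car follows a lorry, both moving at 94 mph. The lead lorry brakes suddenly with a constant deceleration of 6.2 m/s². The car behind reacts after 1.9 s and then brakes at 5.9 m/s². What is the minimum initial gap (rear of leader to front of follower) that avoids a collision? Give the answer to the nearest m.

Minimum gap ≈ 87 m

94 mph × 0.44704 = 42.0218 m/s.
Leader travels v²/(2a_L) = 1765.832 / 12.400 = 142.406 m before stopping.
Follower covers v·t_r = 42.0218 × 1.9 = 79.841 m while reacting, then v²/(2a_F) = 1765.832 / 11.800 = 149.647 m while braking, for a total of 79.841 + 149.647 = 229.488 m.
Since a_F ≤ a_L and the follower starts braking later, the follower is never slower than the leader, so the closest approach is when both have stopped.
Minimum gap = 229.488 − 142.406 = 87.082 m.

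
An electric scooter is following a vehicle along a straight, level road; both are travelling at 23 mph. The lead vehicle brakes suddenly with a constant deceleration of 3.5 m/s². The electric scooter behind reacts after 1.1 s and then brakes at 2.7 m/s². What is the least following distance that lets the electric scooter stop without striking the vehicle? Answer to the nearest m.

23 mph × 0.44704 = 10.2819 m/s.
Leader travels v²/(2a_L) = 105.717 / 7.000 = 15.102 m before stopping.
Follower covers v·t_r = 10.2819 × 1.1 = 11.310 m while reacting, then v²/(2a_F) = 105.717 / 5.400 = 19.577 m while braking, for a total of 11.310 + 19.577 = 30.887 m.
Since a_F ≤ a_L and the follower starts braking later, the follower is never slower than the leader, so the closest approach is when both have stopped.
Minimum gap = 30.887 − 15.102 = 15.785 m.

Minimum gap ≈ 16 m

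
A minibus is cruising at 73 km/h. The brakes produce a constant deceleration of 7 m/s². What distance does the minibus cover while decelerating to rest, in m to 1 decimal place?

Braking distance ≈ 29.4 m

73 km/h ÷ 3.6 = 20.2778 m/s.
Braking distance = v²/(2a) = 20.2778² / (2 × 7.000) = 411.189 / 14.000 = 29.371 m.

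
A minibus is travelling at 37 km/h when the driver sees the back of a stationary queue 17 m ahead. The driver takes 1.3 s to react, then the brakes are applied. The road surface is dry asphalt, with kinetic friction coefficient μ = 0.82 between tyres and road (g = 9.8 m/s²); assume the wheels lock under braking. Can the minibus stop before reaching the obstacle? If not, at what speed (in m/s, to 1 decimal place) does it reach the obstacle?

No — it strikes the obstacle at 6.9 m/s

37 km/h ÷ 3.6 = 10.2778 m/s.
a = μg = 0.82 × 9.8 = 8.036 m/s².
Reaction distance = 10.2778 × 1.3 = 13.361 m.
Braking distance needed to stop: v²/(2a) = 105.633 / 16.072 = 6.572 m, so total needed = 13.361 + 6.572 = 19.933 m > 17 m — it cannot stop.
Distance remaining when braking begins: 17 − 13.361 = 3.639 m.
v² = v₀² − 2a·d = 105.633 − 2 × 8.036 × 3.639 = 47.147 m²/s².
v = √47.147 = 6.866 m/s.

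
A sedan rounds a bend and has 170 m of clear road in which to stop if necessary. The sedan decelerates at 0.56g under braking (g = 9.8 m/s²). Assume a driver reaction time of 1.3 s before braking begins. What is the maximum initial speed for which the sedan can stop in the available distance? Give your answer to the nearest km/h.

a = 0.56 × 9.8 = 5.488 m/s².
Stopping distance: v·t_r + v²/(2a) = 170 with t_r = 1.3 s and a = 5.488 m/s².
So v² + 14.269 v − 1865.92 = 0.
Positive root: v = −a·t_r + √((a·t_r)² + 2a·d) = −7.134 + √(50.894 + 1865.92) = 36.6474 m/s.
36.6474 m/s × 3.6 = 131.931 km/h.

Maximum speed ≈ 132 km/h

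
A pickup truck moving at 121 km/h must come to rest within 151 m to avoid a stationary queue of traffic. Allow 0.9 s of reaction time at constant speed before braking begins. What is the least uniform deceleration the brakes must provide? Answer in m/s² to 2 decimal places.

Required deceleration ≈ 4.68 m/s²

121 km/h ÷ 3.6 = 33.6111 m/s.
Distance covered during reaction = 33.6111 × 0.9 = 30.250 m.
Distance available for braking: 151 − 30.250 = 120.750 m.
v² = 2a·d ⇒ a = v²/(2d) = 33.6111² / (2 × 120.750) = 1129.706 / 241.500 = 4.6779 m/s².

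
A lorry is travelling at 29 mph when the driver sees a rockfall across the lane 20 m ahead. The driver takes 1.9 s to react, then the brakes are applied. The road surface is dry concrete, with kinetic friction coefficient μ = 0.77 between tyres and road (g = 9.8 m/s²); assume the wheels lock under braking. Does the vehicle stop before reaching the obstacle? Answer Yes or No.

No

29 mph × 0.44704 = 12.9642 m/s.
a = μg = 0.77 × 9.8 = 7.546 m/s².
Reaction distance = 12.9642 × 1.9 = 24.632 m.
Braking distance = v²/(2a) = 168.070 / 15.092 = 11.136 m.
Total stopping distance = 24.632 + 11.136 = 35.768 m, vs 20 m available — it cannot stop in time and overshoots by 35.768 − 20 = 15.768 m.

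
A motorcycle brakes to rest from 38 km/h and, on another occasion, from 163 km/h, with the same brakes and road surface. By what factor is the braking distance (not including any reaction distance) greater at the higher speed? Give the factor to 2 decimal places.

Factor ≈ 18.40

Braking distance d = v²/(2a), so with a fixed, d ∝ v².
Factor = (163/38)² = 4.2895² = 18.3998.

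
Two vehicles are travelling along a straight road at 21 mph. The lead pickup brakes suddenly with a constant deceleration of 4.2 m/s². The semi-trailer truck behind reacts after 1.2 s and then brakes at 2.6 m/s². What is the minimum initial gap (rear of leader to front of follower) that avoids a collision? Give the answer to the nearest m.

Minimum gap ≈ 18 m

21 mph × 0.44704 = 9.3878 m/s.
Leader travels v²/(2a_L) = 88.131 / 8.400 = 10.492 m before stopping.
Follower covers v·t_r = 9.3878 × 1.2 = 11.265 m while reacting, then v²/(2a_F) = 88.131 / 5.200 = 16.948 m while braking, for a total of 11.265 + 16.948 = 28.213 m.
Since a_F ≤ a_L and the follower starts braking later, the follower is never slower than the leader, so the closest approach is when both have stopped.
Minimum gap = 28.213 − 10.492 = 17.721 m.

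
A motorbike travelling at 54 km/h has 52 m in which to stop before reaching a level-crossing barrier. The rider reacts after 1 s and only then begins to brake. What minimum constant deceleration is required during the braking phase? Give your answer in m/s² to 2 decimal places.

54 km/h ÷ 3.6 = 15.0000 m/s.
Distance covered during reaction = 15.0000 × 1 = 15.000 m.
Distance available for braking: 52 − 15.000 = 37.000 m.
v² = 2a·d ⇒ a = v²/(2d) = 15.0000² / (2 × 37.000) = 225.000 / 74.000 = 3.0405 m/s².

Required deceleration ≈ 3.04 m/s²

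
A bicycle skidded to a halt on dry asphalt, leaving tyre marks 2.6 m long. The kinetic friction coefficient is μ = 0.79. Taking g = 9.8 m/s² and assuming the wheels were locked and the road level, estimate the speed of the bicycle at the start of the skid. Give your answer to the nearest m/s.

Deceleration a = μg = 0.79 × 9.8 = 7.742 m/s².
v = √(2a·d) = √(2 × 7.742 × 2.6) = √40.258 = 6.3449 m/s.

Initial speed ≈ 6 m/s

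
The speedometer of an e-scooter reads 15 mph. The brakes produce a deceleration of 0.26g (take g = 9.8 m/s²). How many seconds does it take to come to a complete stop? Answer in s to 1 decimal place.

Braking time ≈ 2.6 s

15 mph × 0.44704 = 6.7056 m/s.
a = 0.26 × 9.8 = 2.548 m/s².
Braking time = v/a = 6.7056 / 2.548 = 2.632 s.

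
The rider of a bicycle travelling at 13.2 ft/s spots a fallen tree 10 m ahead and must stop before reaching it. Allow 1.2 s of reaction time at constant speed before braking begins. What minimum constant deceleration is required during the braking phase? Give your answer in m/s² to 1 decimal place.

Required deceleration ≈ 1.6 m/s²

13.2 ft/s × 0.3048 = 4.0234 m/s.
Distance covered during reaction = 4.0234 × 1.2 = 4.828 m.
Distance available for braking: 10 − 4.828 = 5.172 m.
v² = 2a·d ⇒ a = v²/(2d) = 4.0234² / (2 × 5.172) = 16.188 / 10.344 = 1.5650 m/s².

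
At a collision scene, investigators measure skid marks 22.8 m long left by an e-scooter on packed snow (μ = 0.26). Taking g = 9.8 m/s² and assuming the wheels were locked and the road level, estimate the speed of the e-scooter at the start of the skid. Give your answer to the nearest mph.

Deceleration a = μg = 0.26 × 9.8 = 2.548 m/s².
v = √(2a·d) = √(2 × 2.548 × 22.8) = √116.189 = 10.7791 m/s.
= 10.7791 ÷ 0.44704 = 24.112 mph.

Initial speed ≈ 24 mph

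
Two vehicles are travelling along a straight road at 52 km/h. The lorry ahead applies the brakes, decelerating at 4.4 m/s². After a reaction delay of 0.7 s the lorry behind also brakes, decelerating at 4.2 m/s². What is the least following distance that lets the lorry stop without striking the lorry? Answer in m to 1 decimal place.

Minimum gap ≈ 11.2 m

52 km/h ÷ 3.6 = 14.4444 m/s.
Leader travels v²/(2a_L) = 208.641 / 8.800 = 23.709 m before stopping.
Follower covers v·t_r = 14.4444 × 0.7 = 10.111 m while reacting, then v²/(2a_F) = 208.641 / 8.400 = 24.838 m while braking, for a total of 10.111 + 24.838 = 34.949 m.
Since a_F ≤ a_L and the follower starts braking later, the follower is never slower than the leader, so the closest approach is when both have stopped.
Minimum gap = 34.949 − 23.709 = 11.240 m.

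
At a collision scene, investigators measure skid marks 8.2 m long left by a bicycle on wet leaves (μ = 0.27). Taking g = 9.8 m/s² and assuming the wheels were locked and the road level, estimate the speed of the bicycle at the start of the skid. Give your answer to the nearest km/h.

Initial speed ≈ 24 km/h

Deceleration a = μg = 0.27 × 9.8 = 2.646 m/s².
v = √(2a·d) = √(2 × 2.646 × 8.2) = √43.394 = 6.5874 m/s.
= 6.5874 × 3.6 = 23.715 km/h.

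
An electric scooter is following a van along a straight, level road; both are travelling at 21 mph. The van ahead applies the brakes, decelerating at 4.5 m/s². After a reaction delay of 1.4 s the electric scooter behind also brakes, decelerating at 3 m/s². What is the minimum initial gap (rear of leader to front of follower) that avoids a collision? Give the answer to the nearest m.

Minimum gap ≈ 18 m

21 mph × 0.44704 = 9.3878 m/s.
Leader travels v²/(2a_L) = 88.131 / 9.000 = 9.792 m before stopping.
Follower covers v·t_r = 9.3878 × 1.4 = 13.143 m while reacting, then v²/(2a_F) = 88.131 / 6.000 = 14.688 m while braking, for a total of 13.143 + 14.688 = 27.831 m.
Since a_F ≤ a_L and the follower starts braking later, the follower is never slower than the leader, so the closest approach is when both have stopped.
Minimum gap = 27.831 − 9.792 = 18.039 m.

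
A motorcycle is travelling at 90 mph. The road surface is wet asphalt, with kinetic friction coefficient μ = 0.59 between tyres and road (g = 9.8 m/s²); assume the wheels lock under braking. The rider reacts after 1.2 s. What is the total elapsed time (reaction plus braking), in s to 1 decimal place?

90 mph × 0.44704 = 40.2336 m/s.
a = μg = 0.59 × 9.8 = 5.782 m/s².
Braking time = v/a = 40.2336 / 5.782 = 6.958 s.
Total = 1.2 + 6.958 = 8.158 s.

Total time ≈ 8.2 s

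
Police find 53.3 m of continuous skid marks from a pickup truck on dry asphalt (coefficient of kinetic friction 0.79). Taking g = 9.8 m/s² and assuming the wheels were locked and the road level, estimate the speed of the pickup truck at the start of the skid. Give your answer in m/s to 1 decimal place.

Initial speed ≈ 28.7 m/s

Deceleration a = μg = 0.79 × 9.8 = 7.742 m/s².
v = √(2a·d) = √(2 × 7.742 × 53.3) = √825.297 = 28.7280 m/s.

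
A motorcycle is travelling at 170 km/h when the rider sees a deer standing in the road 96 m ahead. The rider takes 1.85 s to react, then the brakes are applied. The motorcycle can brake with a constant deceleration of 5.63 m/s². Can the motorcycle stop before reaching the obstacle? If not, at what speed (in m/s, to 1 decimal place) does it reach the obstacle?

No — it strikes the obstacle at 46.2 m/s

170 km/h ÷ 3.6 = 47.2222 m/s.
Reaction distance = 47.2222 × 1.85 = 87.361 m.
Braking distance needed to stop: v²/(2a) = 2229.936 / 11.260 = 198.040 m, so total needed = 87.361 + 198.040 = 285.401 m > 96 m — it cannot stop.
Distance remaining when braking begins: 96 − 87.361 = 8.639 m.
v² = v₀² − 2a·d = 2229.936 − 2 × 5.630 × 8.639 = 2132.661 m²/s².
v = √2132.661 = 46.181 m/s.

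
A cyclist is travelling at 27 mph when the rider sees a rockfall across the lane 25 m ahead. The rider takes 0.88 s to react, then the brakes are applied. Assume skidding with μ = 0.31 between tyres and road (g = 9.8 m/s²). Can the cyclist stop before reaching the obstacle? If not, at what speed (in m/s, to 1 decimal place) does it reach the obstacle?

No — it strikes the obstacle at 7.6 m/s

27 mph × 0.44704 = 12.0701 m/s.
a = μg = 0.31 × 9.8 = 3.038 m/s².
Reaction distance = 12.0701 × 0.88 = 10.622 m.
Braking distance needed to stop: v²/(2a) = 145.687 / 6.076 = 23.977 m, so total needed = 10.622 + 23.977 = 34.599 m > 25 m — it cannot stop.
Distance remaining when braking begins: 25 − 10.622 = 14.378 m.
v² = v₀² − 2a·d = 145.687 − 2 × 3.038 × 14.378 = 58.326 m²/s².
v = √58.326 = 7.637 m/s.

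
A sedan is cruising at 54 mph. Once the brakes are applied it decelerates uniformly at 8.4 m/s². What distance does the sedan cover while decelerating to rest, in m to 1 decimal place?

54 mph × 0.44704 = 24.1402 m/s.
Braking distance = v²/(2a) = 24.1402² / (2 × 8.400) = 582.749 / 16.800 = 34.687 m.

Braking distance ≈ 34.7 m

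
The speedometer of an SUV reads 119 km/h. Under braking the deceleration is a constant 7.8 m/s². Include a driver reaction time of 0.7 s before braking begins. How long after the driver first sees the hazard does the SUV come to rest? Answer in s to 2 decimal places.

119 km/h ÷ 3.6 = 33.0556 m/s.
Braking time = v/a = 33.0556 / 7.800 = 4.238 s.
Total = 0.7 + 4.238 = 4.938 s.

Total time ≈ 4.94 s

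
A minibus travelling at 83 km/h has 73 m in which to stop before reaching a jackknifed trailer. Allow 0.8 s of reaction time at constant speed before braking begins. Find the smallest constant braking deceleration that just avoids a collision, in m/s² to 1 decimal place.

83 km/h ÷ 3.6 = 23.0556 m/s.
Distance covered during reaction = 23.0556 × 0.8 = 18.444 m.
Distance available for braking: 73 − 18.444 = 54.556 m.
v² = 2a·d ⇒ a = v²/(2d) = 23.0556² / (2 × 54.556) = 531.561 / 109.112 = 4.8717 m/s².

Required deceleration ≈ 4.9 m/s²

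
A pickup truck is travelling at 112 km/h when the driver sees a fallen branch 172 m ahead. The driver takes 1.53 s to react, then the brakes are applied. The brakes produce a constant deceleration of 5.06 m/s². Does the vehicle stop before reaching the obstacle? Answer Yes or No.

112 km/h ÷ 3.6 = 31.1111 m/s.
Reaction distance = 31.1111 × 1.53 = 47.600 m.
Braking distance = v²/(2a) = 967.901 / 10.120 = 95.642 m.
Total stopping distance = 47.600 + 95.642 = 143.242 m, vs 172 m available — it stops with 172 − 143.242 = 28.758 m to spare.

Yes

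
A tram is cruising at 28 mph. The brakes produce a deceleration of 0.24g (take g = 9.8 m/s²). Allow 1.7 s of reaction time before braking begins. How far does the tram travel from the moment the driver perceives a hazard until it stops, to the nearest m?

28 mph × 0.44704 = 12.5171 m/s.
a = 0.24 × 9.8 = 2.352 m/s².
Reaction distance = v·t_r = 12.5171 × 1.7 = 21.279 m.
Braking distance = v²/(2a) = 12.5171² / (2 × 2.352) = 156.678 / 4.704 = 33.307 m.
Total = 21.279 + 33.307 = 54.586 m.

Total stopping distance ≈ 55 m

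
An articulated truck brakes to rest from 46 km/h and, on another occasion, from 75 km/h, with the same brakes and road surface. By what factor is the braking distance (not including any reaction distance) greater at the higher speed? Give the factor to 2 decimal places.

Braking distance d = v²/(2a), so with a fixed, d ∝ v².
Factor = (75/46)² = 1.6304² = 2.6582.

Factor ≈ 2.66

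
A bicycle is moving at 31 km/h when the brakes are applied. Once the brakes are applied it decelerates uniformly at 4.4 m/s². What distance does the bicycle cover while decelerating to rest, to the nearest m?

31 km/h ÷ 3.6 = 8.6111 m/s.
Braking distance = v²/(2a) = 8.6111² / (2 × 4.400) = 74.151 / 8.800 = 8.426 m.

Braking distance ≈ 8 m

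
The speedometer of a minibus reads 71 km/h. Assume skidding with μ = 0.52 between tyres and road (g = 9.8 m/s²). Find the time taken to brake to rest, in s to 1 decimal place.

71 km/h ÷ 3.6 = 19.7222 m/s.
a = μg = 0.52 × 9.8 = 5.096 m/s².
Braking time = v/a = 19.7222 / 5.096 = 3.870 s.

Braking time ≈ 3.9 s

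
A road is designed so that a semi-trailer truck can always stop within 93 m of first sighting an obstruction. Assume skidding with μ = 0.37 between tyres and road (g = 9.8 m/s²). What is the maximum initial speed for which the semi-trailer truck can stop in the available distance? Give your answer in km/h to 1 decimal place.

Maximum speed ≈ 93.5 km/h

a = μg = 0.37 × 9.8 = 3.626 m/s².
v²/(2a) = d ⇒ v = √(2 × 3.626 × 93) = √674.44 = 25.9700 m/s.
25.9700 m/s × 3.6 = 93.492 km/h.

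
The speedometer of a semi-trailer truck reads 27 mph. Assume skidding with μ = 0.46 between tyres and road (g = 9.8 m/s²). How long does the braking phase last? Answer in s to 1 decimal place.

Braking time ≈ 2.7 s

27 mph × 0.44704 = 12.0701 m/s.
a = μg = 0.46 × 9.8 = 4.508 m/s².
Braking time = v/a = 12.0701 / 4.508 = 2.677 s.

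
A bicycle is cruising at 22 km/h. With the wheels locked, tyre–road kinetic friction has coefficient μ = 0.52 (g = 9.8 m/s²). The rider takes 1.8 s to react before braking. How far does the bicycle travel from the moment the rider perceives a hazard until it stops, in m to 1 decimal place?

Total stopping distance ≈ 14.7 m

22 km/h ÷ 3.6 = 6.1111 m/s.
a = μg = 0.52 × 9.8 = 5.096 m/s².
Reaction distance = v·t_r = 6.1111 × 1.8 = 11.000 m.
Braking distance = v²/(2a) = 6.1111² / (2 × 5.096) = 37.346 / 10.192 = 3.664 m.
Total = 11.000 + 3.664 = 14.664 m.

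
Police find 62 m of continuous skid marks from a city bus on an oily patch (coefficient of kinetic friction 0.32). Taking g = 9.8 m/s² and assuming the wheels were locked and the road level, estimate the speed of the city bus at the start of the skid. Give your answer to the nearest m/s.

Initial speed ≈ 20 m/s

Deceleration a = μg = 0.32 × 9.8 = 3.136 m/s².
v = √(2a·d) = √(2 × 3.136 × 62) = √388.864 = 19.7196 m/s.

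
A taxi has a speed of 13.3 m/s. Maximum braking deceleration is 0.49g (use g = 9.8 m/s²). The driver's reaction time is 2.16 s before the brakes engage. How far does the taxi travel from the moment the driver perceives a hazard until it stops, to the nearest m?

Total stopping distance ≈ 47 m

a = 0.49 × 9.8 = 4.802 m/s².
Reaction distance = v·t_r = 13.3000 × 2.16 = 28.728 m.
Braking distance = v²/(2a) = 13.3000² / (2 × 4.802) = 176.890 / 9.604 = 18.418 m.
Total = 28.728 + 18.418 = 47.146 m.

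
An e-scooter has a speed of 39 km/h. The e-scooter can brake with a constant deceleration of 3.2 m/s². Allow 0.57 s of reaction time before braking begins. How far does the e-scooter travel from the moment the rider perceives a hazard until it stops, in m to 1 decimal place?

39 km/h ÷ 3.6 = 10.8333 m/s.
Reaction distance = v·t_r = 10.8333 × 0.57 = 6.175 m.
Braking distance = v²/(2a) = 10.8333² / (2 × 3.200) = 117.360 / 6.400 = 18.337 m.
Total = 6.175 + 18.337 = 24.512 m.

Total stopping distance ≈ 24.5 m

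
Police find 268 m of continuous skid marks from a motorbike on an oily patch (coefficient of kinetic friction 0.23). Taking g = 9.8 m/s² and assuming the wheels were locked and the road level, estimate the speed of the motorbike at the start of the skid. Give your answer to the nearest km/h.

Initial speed ≈ 125 km/h

Deceleration a = μg = 0.23 × 9.8 = 2.254 m/s².
v = √(2a·d) = √(2 × 2.254 × 268) = √1208.144 = 34.7584 m/s.
= 34.7584 × 3.6 = 125.130 km/h.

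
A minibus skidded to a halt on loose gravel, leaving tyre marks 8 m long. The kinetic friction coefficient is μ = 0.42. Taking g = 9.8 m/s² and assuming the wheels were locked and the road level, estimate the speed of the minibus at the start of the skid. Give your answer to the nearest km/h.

Deceleration a = μg = 0.42 × 9.8 = 4.116 m/s².
v = √(2a·d) = √(2 × 4.116 × 8) = √65.856 = 8.1152 m/s.
= 8.1152 × 3.6 = 29.215 km/h.

Initial speed ≈ 29 km/h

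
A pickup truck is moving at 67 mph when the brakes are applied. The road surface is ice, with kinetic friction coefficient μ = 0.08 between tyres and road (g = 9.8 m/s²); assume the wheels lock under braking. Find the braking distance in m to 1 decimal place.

Braking distance ≈ 572.1 m

67 mph × 0.44704 = 29.9517 m/s.
a = μg = 0.08 × 9.8 = 0.784 m/s².
Braking distance = v²/(2a) = 29.9517² / (2 × 0.784) = 897.104 / 1.568 = 572.133 m.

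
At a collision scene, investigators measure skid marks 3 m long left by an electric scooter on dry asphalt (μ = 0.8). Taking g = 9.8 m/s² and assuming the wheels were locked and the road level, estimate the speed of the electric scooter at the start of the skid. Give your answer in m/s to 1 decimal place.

Deceleration a = μg = 0.8 × 9.8 = 7.840 m/s².
v = √(2a·d) = √(2 × 7.840 × 3) = √47.040 = 6.8586 m/s.

Initial speed ≈ 6.9 m/s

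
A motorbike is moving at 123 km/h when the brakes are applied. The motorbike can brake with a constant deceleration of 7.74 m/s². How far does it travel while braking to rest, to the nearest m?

123 km/h ÷ 3.6 = 34.1667 m/s.
Braking distance = v²/(2a) = 34.1667² / (2 × 7.740) = 1167.363 / 15.480 = 75.411 m.

Braking distance ≈ 75 m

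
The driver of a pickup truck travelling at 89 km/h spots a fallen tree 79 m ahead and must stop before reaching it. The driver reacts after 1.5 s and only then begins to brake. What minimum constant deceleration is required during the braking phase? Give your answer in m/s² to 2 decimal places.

Required deceleration ≈ 7.29 m/s²

89 km/h ÷ 3.6 = 24.7222 m/s.
Distance covered during reaction = 24.7222 × 1.5 = 37.083 m.
Distance available for braking: 79 − 37.083 = 41.917 m.
v² = 2a·d ⇒ a = v²/(2d) = 24.7222² / (2 × 41.917) = 611.187 / 83.834 = 7.2904 m/s².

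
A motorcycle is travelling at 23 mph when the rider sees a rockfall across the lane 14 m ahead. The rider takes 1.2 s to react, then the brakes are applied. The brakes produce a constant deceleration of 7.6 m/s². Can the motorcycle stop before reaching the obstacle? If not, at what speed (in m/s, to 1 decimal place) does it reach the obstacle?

23 mph × 0.44704 = 10.2819 m/s.
Reaction distance = 10.2819 × 1.2 = 12.338 m.
Braking distance needed to stop: v²/(2a) = 105.717 / 15.200 = 6.955 m, so total needed = 12.338 + 6.955 = 19.293 m > 14 m — it cannot stop.
Distance remaining when braking begins: 14 − 12.338 = 1.662 m.
v² = v₀² − 2a·d = 105.717 − 2 × 7.600 × 1.662 = 80.455 m²/s².
v = √80.455 = 8.970 m/s.

No — it strikes the obstacle at 9.0 m/s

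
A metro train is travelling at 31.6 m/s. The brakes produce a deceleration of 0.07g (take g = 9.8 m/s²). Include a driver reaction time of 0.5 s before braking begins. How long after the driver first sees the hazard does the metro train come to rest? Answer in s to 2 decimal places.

a = 0.07 × 9.8 = 0.686 m/s².
Braking time = v/a = 31.6000 / 0.686 = 46.064 s.
Total = 0.5 + 46.064 = 46.564 s.

Total time ≈ 46.56 s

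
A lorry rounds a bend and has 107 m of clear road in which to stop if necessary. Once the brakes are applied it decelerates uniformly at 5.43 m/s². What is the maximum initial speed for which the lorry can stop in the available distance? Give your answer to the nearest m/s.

Maximum speed ≈ 34 m/s

v²/(2a) = d ⇒ v = √(2 × 5.430 × 107) = √1162.02 = 34.0884 m/s.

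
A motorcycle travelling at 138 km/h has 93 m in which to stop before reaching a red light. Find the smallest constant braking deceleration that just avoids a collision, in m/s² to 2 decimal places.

Required deceleration ≈ 7.90 m/s²

138 km/h ÷ 3.6 = 38.3333 m/s.
v² = 2a·d ⇒ a = v²/(2d) = 38.3333² / (2 × 93.000) = 1469.442 / 186.000 = 7.9002 m/s².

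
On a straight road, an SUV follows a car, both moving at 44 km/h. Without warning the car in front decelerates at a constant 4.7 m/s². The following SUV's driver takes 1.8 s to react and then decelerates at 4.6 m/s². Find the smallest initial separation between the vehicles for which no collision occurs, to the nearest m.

Minimum gap ≈ 22 m

44 km/h ÷ 3.6 = 12.2222 m/s.
Leader travels v²/(2a_L) = 149.382 / 9.400 = 15.892 m before stopping.
Follower covers v·t_r = 12.2222 × 1.8 = 22.000 m while reacting, then v²/(2a_F) = 149.382 / 9.200 = 16.237 m while braking, for a total of 22.000 + 16.237 = 38.237 m.
Since a_F ≤ a_L and the follower starts braking later, the follower is never slower than the leader, so the closest approach is when both have stopped.
Minimum gap = 38.237 − 15.892 = 22.345 m.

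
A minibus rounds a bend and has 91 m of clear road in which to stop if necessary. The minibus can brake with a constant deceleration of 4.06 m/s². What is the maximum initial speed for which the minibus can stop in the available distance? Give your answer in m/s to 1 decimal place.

Maximum speed ≈ 27.2 m/s

v²/(2a) = d ⇒ v = √(2 × 4.060 × 91) = √738.92 = 27.1831 m/s.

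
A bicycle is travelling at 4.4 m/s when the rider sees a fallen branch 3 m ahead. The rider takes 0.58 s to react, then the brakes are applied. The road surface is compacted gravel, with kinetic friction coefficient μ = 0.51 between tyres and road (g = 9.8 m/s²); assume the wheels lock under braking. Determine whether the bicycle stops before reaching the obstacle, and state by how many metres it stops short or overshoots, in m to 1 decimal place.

No — it overshoots by 1.5 m

a = μg = 0.51 × 9.8 = 4.998 m/s².
Reaction distance = 4.4000 × 0.58 = 2.552 m.
Braking distance = v²/(2a) = 19.360 / 9.996 = 1.937 m.
Total stopping distance = 2.552 + 1.937 = 4.489 m, vs 3 m available — it cannot stop in time and overshoots by 4.489 − 3 = 1.489 m.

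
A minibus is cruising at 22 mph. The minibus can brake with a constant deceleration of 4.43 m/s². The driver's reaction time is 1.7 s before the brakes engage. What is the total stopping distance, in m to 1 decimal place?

Total stopping distance ≈ 27.6 m

22 mph × 0.44704 = 9.8349 m/s.
Reaction distance = v·t_r = 9.8349 × 1.7 = 16.719 m.
Braking distance = v²/(2a) = 9.8349² / (2 × 4.430) = 96.725 / 8.860 = 10.917 m.
Total = 16.719 + 10.917 = 27.636 m.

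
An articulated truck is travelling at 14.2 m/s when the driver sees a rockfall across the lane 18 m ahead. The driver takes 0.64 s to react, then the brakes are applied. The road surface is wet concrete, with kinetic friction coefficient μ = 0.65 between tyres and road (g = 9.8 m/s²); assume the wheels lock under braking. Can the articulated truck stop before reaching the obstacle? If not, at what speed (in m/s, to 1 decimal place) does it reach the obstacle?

No — it strikes the obstacle at 9.4 m/s

a = μg = 0.65 × 9.8 = 6.370 m/s².
Reaction distance = 14.2000 × 0.64 = 9.088 m.
Braking distance needed to stop: v²/(2a) = 201.640 / 12.740 = 15.827 m, so total needed = 9.088 + 15.827 = 24.915 m > 18 m — it cannot stop.
Distance remaining when braking begins: 18 − 9.088 = 8.912 m.
v² = v₀² − 2a·d = 201.640 − 2 × 6.370 × 8.912 = 88.101 m²/s².
v = √88.101 = 9.386 m/s.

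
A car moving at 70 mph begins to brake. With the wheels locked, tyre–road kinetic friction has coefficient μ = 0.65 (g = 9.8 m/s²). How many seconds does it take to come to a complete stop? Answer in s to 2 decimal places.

Braking time ≈ 4.91 s

70 mph × 0.44704 = 31.2928 m/s.
a = μg = 0.65 × 9.8 = 6.370 m/s².
Braking time = v/a = 31.2928 / 6.370 = 4.913 s.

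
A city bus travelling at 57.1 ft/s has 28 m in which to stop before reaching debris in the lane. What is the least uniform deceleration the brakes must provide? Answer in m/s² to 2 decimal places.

Required deceleration ≈ 5.41 m/s²

57.1 ft/s × 0.3048 = 17.4041 m/s.
v² = 2a·d ⇒ a = v²/(2d) = 17.4041² / (2 × 28.000) = 302.903 / 56.000 = 5.4090 m/s².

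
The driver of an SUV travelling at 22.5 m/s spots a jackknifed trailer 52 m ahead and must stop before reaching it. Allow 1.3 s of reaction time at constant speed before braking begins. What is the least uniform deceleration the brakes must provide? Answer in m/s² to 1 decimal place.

Required deceleration ≈ 11.1 m/s²

Distance covered during reaction = 22.5000 × 1.3 = 29.250 m.
Distance available for braking: 52 − 29.250 = 22.750 m.
v² = 2a·d ⇒ a = v²/(2d) = 22.5000² / (2 × 22.750) = 506.250 / 45.500 = 11.1264 m/s².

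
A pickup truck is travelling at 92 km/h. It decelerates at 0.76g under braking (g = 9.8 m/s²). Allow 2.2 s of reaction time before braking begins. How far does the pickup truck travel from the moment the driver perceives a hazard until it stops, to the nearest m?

92 km/h ÷ 3.6 = 25.5556 m/s.
a = 0.76 × 9.8 = 7.448 m/s².
Reaction distance = v·t_r = 25.5556 × 2.2 = 56.222 m.
Braking distance = v²/(2a) = 25.5556² / (2 × 7.448) = 653.089 / 14.896 = 43.843 m.
Total = 56.222 + 43.843 = 100.065 m.

Total stopping distance ≈ 100 m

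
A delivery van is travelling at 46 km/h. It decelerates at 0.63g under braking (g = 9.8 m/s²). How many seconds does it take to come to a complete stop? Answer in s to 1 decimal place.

46 km/h ÷ 3.6 = 12.7778 m/s.
a = 0.63 × 9.8 = 6.174 m/s².
Braking time = v/a = 12.7778 / 6.174 = 2.070 s.

Braking time ≈ 2.1 s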